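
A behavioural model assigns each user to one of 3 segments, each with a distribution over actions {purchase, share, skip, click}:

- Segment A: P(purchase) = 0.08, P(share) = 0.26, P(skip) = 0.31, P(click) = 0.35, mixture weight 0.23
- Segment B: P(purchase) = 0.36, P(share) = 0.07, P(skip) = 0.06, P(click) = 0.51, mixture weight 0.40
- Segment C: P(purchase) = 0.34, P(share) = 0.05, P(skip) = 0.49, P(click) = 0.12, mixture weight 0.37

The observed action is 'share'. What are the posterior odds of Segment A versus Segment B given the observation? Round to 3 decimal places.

2.136

Only the two components matter; the odds are (w_i f_i(x)) / (w_j f_j(x)).
Categorical probabilities:
  L_A = 0.26
  L_B = 0.07
  L_C = 0.05
0.0598 / 0.028 ≈ 2.136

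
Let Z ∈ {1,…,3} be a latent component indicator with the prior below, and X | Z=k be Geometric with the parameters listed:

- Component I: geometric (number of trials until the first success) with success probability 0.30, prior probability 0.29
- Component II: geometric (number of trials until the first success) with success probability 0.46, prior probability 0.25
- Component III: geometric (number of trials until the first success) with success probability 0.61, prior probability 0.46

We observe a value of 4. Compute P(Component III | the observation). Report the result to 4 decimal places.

0.2577

The responsibility of component k is P(Z=k) f_k(x) divided by Σ_j P(Z=j) f_j(x).
Geometric probabilities:
  f_I = 0.1029
  f_II = 0.0724334
  f_III = 0.0361846
Unnormalised posteriors:
  P(Z=I)·f_I = 0.29 × 0.1029 = 0.029841
  P(Z=II)·f_II = 0.25 × 0.0724334 = 0.0181084
  P(Z=III)·f_III = 0.46 × 0.0361846 = 0.0166449
Evidence: 0.029841 + 0.0181084 + 0.0166449 = 0.0645943
P(Component III | the observation) = 0.0166449 / 0.0645943 ≈ 0.2577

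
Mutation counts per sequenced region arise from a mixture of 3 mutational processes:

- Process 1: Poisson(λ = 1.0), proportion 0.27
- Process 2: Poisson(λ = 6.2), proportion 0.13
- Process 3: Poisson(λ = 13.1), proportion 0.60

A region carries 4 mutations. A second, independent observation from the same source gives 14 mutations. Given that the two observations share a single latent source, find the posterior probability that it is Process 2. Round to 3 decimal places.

Posterior ∝ prior × likelihood, so P(k | x) ∝ w_k f_k(x); normalise over all components.
Since both observations come from the same component, the likelihood for component k is f_k(x₁)·f_k(x₂).
  f_1 = [0.0153283] × [4.21985e-12] = 6.46832e-14
  f_2 = [0.124948] × [0.00288702] = 0.000360727
  f_3 = [0.00250967] × [0.102833] = 0.000258076
Unnormalised posteriors:
  w_1·f_1 = 0.27 × 6.46832e-14 = 1.74645e-14
  w_2·f_2 = 0.13 × 0.000360727 = 4.68946e-05
  w_3·f_3 = 0.60 × 0.000258076 = 0.000154846
Denominator: 1.74645e-14 + 4.68946e-05 + 0.000154846 = 0.00020174
P(Process 2 | x₁,x₂) = 4.68946e-05 / 0.00020174 ≈ 0.232

0.232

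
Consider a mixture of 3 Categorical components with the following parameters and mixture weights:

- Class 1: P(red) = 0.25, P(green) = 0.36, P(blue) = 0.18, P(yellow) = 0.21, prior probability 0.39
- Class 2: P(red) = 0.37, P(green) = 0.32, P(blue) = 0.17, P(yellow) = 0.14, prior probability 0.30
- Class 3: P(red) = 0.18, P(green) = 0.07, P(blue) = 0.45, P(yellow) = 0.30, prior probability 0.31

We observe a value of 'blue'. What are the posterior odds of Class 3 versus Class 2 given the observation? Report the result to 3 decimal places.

2.735

Since P(k|x) ∝ w_k f_k(x), the posterior odds are w_i f_i(x) / (w_j f_j(x)).
Evaluate each component's likelihood at the observed value:
  L_1 = 0.18
  L_2 = 0.17
  L_3 = 0.45
0.1395 / 0.051 ≈ 2.735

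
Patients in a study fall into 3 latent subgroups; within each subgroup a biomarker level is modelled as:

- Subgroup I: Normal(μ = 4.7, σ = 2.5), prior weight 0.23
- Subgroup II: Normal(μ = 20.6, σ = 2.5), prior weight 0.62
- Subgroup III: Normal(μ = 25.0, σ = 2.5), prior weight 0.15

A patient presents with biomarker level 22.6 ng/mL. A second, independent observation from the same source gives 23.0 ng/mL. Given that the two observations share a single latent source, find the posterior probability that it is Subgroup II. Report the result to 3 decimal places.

0.805

The responsibility of component k is w_k f_k(x) divided by Σ_j w_j f_j(x).
Since both observations come from the same component, the likelihood for component k is f_k(x₁)·f_k(x₂).
  p_I = [(1/(2.5·√(2π)))·exp(−(22.6−4.7)²/(2·2.5²)) = 0.159577·exp(-25.63280) = 1.17703e-12] × [3.69573e-13] = 4.34997e-25
  p_II = [(1/(2.5·√(2π)))·exp(−(22.6−20.6)²/(2·2.5²)) = 0.159577·exp(-0.32000) = 0.115877] × [0.100658] = 0.0116639
  p_III = [(1/(2.5·√(2π)))·exp(−(22.6−25.0)²/(2·2.5²)) = 0.159577·exp(-0.46080) = 0.100658] × [0.115877] = 0.0116639
Unnormalised posteriors:
  w_I·p_I = 0.23 × 4.34997e-25 = 1.00049e-25
  w_II·p_II = 0.62 × 0.0116639 = 0.0072316
  w_III·p_III = 0.15 × 0.0116639 = 0.00174958
Marginal: 1.00049e-25 + 0.0072316 + 0.00174958 = 0.00898119
P(Subgroup II | x₁,x₂) = 0.0072316 / 0.00898119 ≈ 0.805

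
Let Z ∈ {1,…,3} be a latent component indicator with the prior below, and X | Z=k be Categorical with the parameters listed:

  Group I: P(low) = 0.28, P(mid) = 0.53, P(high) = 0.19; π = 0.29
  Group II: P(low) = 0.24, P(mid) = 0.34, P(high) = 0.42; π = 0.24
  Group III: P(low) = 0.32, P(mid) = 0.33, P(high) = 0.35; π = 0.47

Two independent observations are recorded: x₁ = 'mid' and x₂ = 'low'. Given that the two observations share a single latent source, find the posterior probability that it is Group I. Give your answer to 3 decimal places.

0.383

Apply Bayes' rule: the posterior for each component is proportional to its prior times its likelihood at x.
Since both observations come from the same component, the likelihood for component k is f_k(x₁)·f_k(x₂).
  f_I = [0.53] × [0.28] = 0.1484
  f_II = [0.34] × [0.24] = 0.0816
  f_III = [0.33] × [0.32] = 0.1056
Prior × likelihood for each component:
  P(Z=I)·f_I = 0.29 × 0.1484 = 0.043036
  P(Z=II)·f_II = 0.24 × 0.0816 = 0.019584
  P(Z=III)·f_III = 0.47 × 0.1056 = 0.049632
Sum: 0.043036 + 0.019584 + 0.049632 = 0.112252
So the posterior for Group I is 0.043036 / 0.112252 ≈ 0.383.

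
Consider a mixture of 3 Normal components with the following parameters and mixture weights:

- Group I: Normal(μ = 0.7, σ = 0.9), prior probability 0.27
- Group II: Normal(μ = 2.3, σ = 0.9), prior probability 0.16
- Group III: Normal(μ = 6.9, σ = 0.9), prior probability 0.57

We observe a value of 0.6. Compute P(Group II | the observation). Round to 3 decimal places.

0.091

The responsibility of component k is π_k f_k(x) divided by Σ_j π_j f_j(x).
Normal densities:
  f_I = (1/(0.9·√(2π)))·exp(−(0.6−0.7)²/(2·0.9²)) = 0.443269·exp(-0.00617) = 0.440541
  f_II = (1/(0.9·√(2π)))·exp(−(0.6−2.3)²/(2·0.9²)) = 0.443269·exp(-1.78395) = 0.0744574
  f_III = (1/(0.9·√(2π)))·exp(−(0.6−6.9)²/(2·0.9²)) = 0.443269·exp(-24.50000) = 1.01497e-11
Multiply by the mixture weights:
  π_I·f_I = 0.27 × 0.440541 = 0.118946
  π_II·f_II = 0.16 × 0.0744574 = 0.0119132
  π_III·f_III = 0.57 × 1.01497e-11 = 5.78532e-12
Marginal: 0.118946 + 0.0119132 + 5.78532e-12 = 0.130859
P(Group II | the observation) ≈ 0.091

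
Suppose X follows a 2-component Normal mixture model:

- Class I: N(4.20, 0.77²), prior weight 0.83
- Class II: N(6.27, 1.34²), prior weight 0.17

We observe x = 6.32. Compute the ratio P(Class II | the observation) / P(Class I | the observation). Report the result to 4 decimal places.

The posterior odds equal the prior odds times the likelihood ratio: (π_i/π_j)·(f_i(x)/f_j(x)).
Component likelihoods at x = 6.32:
  p_I = 0.0117048
  p_II = 0.297511
0.0505769 / 0.00971497 ≈ 5.2061

5.2061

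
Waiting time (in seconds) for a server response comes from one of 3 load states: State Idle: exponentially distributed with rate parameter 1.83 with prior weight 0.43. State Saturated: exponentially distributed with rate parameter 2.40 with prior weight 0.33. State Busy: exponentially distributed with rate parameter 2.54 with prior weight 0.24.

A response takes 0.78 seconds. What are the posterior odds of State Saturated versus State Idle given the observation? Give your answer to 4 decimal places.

0.6452

Posterior odds = (π_i f_i(x)) / (π_j f_j(x)); the normalising sum cancels.
Component likelihoods at x = 0.78 seconds:
  f_Idle = 1.83·e^(−1.83·0.78) = 1.83·e^(−1.4274) = 0.439075
  f_Saturated = 2.40·e^(−2.40·0.78) = 2.40·e^(−1.8720) = 0.369158
  f_Busy = 2.54·e^(−2.54·0.78) = 2.54·e^(−1.9812) = 0.350275
0.121822 / 0.188802 ≈ 0.6452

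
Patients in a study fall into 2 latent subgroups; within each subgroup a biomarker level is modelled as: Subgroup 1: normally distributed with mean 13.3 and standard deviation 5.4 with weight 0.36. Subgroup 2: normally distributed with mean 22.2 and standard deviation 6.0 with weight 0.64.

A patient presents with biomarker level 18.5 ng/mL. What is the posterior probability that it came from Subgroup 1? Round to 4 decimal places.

Apply Bayes' rule: the posterior for each component is proportional to its prior times its likelihood at x.
Component likelihoods at x = 18.5 ng/mL:
  L_1 = (1/(5.4·√(2π)))·exp(−(18.5−13.3)²/(2·5.4²)) = 0.073878·exp(-0.46365) = 0.0464682
  L_2 = (1/(6.0·√(2π)))·exp(−(18.5−22.2)²/(2·6.0²)) = 0.066490·exp(-0.19014) = 0.0549772
Prior × likelihood for each component:
  w_1·L_1 = 0.36 × 0.0464682 = 0.0167286
  w_2·L_2 = 0.64 × 0.0549772 = 0.0351854
Denominator: 0.0167286 + 0.0351854 = 0.051914
Responsibility of Subgroup 1: 0.0167286 / 0.051914 ≈ 0.3222

0.3222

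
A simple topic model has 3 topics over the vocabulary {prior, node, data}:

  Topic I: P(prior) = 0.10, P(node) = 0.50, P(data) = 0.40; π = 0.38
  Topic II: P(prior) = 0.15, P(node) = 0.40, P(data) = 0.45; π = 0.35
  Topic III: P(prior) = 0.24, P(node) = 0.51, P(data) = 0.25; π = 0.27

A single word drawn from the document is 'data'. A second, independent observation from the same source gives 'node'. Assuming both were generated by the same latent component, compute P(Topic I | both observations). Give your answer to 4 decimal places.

P(component k | x) = P(Z=k)·f_k(x) / marginal(x), where marginal(x) = Σ_j P(Z=j)·f_j(x).
Since both observations come from the same component, the likelihood for component k is f_k(x₁)·f_k(x₂).
  p_I = [P(data | comp) = 0.40] × [0.5] = 0.2
  p_II = [P(data | comp) = 0.45] × [0.4] = 0.18
  p_III = [P(data | comp) = 0.25] × [0.51] = 0.1275
Prior × likelihood for each component:
  P(Z=I)·p_I = 0.38 × 0.2 = 0.076
  P(Z=II)·p_II = 0.35 × 0.18 = 0.063
  P(Z=III)·p_III = 0.27 × 0.1275 = 0.034425
Denominator: 0.076 + 0.063 + 0.034425 = 0.173425
Responsibility of Topic I: 0.076 / 0.173425 ≈ 0.4382

0.4382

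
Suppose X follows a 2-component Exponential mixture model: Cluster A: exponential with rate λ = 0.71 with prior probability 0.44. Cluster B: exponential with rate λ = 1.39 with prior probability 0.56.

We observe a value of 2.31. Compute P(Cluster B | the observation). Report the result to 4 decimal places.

0.3412

By Bayes' theorem, P(k | x) = π_k f_k(x) / Σ_j π_j f_j(x).
Evaluate each component's likelihood at the observed value:
  L_A = 0.71·e^(−0.71·2.31) = 0.71·e^(−1.6401) = 0.137712
  L_B = 1.39·e^(−1.39·2.31) = 1.39·e^(−3.2109) = 0.0560452
Weight by the priors:
  π_A·L_A = 0.44 × 0.137712 = 0.0605933
  π_B·L_B = 0.56 × 0.0560452 = 0.0313853
Denominator: 0.0605933 + 0.0313853 = 0.0919786
Responsibility of Cluster B: 0.0313853 / 0.0919786 ≈ 0.3412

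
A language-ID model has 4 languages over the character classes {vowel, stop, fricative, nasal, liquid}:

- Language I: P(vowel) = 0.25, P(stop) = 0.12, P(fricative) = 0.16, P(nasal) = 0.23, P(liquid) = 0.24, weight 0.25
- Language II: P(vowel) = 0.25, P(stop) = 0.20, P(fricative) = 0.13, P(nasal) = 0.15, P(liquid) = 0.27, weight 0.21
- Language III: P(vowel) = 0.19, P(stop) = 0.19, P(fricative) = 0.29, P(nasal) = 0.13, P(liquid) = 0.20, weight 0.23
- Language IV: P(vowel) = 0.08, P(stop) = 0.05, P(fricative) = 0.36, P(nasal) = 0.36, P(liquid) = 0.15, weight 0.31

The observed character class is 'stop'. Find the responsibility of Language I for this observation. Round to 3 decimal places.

0.229

The responsibility of component k is w_k f_k(x) divided by Σ_j w_j f_j(x).
Categorical probabilities:
  f_I = P(stop | comp) = 0.12
  f_II = P(stop | comp) = 0.20
  f_III = P(stop | comp) = 0.19
  f_IV = P(stop | comp) = 0.05
Multiply by the mixture weights:
  w_I·f_I = 0.25 × 0.12 = 0.03
  w_II·f_II = 0.21 × 0.2 = 0.042
  w_III·f_III = 0.23 × 0.19 = 0.0437
  w_IV·f_IV = 0.31 × 0.05 = 0.0155
Marginal: 0.03 + 0.042 + 0.0437 + 0.0155 = 0.1312
So the posterior for Language I is 0.03 / 0.1312 ≈ 0.229.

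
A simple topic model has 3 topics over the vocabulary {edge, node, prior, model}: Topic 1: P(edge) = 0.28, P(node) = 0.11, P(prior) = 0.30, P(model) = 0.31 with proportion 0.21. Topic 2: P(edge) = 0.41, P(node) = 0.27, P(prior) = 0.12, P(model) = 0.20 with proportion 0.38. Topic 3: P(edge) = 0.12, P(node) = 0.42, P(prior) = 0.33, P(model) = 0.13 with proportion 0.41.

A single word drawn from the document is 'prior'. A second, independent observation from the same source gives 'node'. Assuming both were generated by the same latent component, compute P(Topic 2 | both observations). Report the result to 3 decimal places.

0.162

P(component k | x) = π_k·f_k(x) / marginal(x), where marginal(x) = Σ_j π_j·f_j(x).
Since both observations come from the same component, the likelihood for component k is f_k(x₁)·f_k(x₂).
  f_1 = [0.3] × [0.11] = 0.033
  f_2 = [0.12] × [0.27] = 0.0324
  f_3 = [0.33] × [0.42] = 0.1386
Prior × likelihood for each component:
  π_1·f_1 = 0.21 × 0.033 = 0.00693
  π_2·f_2 = 0.38 × 0.0324 = 0.012312
  π_3·f_3 = 0.41 × 0.1386 = 0.056826
Denominator: 0.00693 + 0.012312 + 0.056826 = 0.076068
P(Topic 2 | data) = 0.012312 / 0.076068 ≈ 0.162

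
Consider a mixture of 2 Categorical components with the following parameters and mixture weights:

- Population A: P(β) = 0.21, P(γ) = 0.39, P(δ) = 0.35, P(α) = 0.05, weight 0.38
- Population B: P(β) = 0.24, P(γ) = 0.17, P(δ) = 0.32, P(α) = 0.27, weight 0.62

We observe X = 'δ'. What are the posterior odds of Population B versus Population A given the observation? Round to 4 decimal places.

1.4917

The posterior odds equal the prior odds times the likelihood ratio: (P(Z=i)/P(Z=j))·(f_i(x)/f_j(x)).
Categorical probabilities:
  p_A = 0.35
  p_B = 0.32
Posterior odds = (P(Z=B)·p_B) / (P(Z=A)·p_A) = (0.62·0.32) / (0.38·0.35) = 0.1984 / 0.133 ≈ 1.4917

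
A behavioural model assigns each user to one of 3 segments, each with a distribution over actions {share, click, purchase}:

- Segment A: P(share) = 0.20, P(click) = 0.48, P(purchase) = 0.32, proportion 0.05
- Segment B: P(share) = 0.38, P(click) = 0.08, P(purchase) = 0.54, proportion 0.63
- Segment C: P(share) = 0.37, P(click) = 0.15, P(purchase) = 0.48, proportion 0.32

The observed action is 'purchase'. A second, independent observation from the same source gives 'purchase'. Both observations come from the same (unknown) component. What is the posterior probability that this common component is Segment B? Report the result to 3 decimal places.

0.700

P(component k | x) = P(Z=k)·f_k(x) / marginal(x), where marginal(x) = Σ_j P(Z=j)·f_j(x).
Since both observations come from the same component, the likelihood for component k is f_k(x₁)·f_k(x₂).
  L_A = [P(purchase | comp) = 0.32] × [0.32] = 0.1024
  L_B = [P(purchase | comp) = 0.54] × [0.54] = 0.2916
  L_C = [P(purchase | comp) = 0.48] × [0.48] = 0.2304
Unnormalised posteriors:
  P(Z=A)·L_A = 0.05 × 0.1024 = 0.00512
  P(Z=B)·L_B = 0.63 × 0.2916 = 0.183708
  P(Z=C)·L_C = 0.32 × 0.2304 = 0.073728
Marginal: 0.00512 + 0.183708 + 0.073728 = 0.262556
P(Segment B | x) ≈ 0.700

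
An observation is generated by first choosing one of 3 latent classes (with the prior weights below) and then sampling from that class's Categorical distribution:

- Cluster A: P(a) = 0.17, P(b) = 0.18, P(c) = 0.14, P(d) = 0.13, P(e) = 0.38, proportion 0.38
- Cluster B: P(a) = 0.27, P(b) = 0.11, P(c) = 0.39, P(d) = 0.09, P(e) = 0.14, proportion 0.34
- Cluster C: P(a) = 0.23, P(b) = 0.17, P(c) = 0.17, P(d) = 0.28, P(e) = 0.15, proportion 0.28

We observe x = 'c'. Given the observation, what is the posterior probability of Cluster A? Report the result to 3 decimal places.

Posterior ∝ prior × likelihood, so P(k | x) ∝ π_k f_k(x); normalise over all components.
Component likelihoods at x = 'c':
  L_A = 0.14
  L_B = 0.39
  L_C = 0.17
Prior × likelihood for each component:
  π_A·L_A = 0.38 × 0.14 = 0.0532
  π_B·L_B = 0.34 × 0.39 = 0.1326
  π_C·L_C = 0.28 × 0.17 = 0.0476
Sum: 0.0532 + 0.1326 + 0.0476 = 0.2334
So the posterior for Cluster A is 0.0532 / 0.2334 ≈ 0.228.

0.228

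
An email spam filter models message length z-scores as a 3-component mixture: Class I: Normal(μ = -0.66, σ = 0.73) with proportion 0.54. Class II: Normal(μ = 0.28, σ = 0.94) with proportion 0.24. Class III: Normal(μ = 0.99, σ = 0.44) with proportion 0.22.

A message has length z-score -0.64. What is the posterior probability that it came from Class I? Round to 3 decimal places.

0.823

P(component k | x) = π_k·f_k(x) / marginal(x), where marginal(x) = Σ_j π_j·f_j(x).
Normal densities:
  p_I = 0.546291
  p_II = 0.262892
  p_III = 0.000949299
Prior × likelihood for each component:
  π_I·p_I = 0.54 × 0.546291 = 0.294997
  π_II·p_II = 0.24 × 0.262892 = 0.063094
  π_III·p_III = 0.22 × 0.000949299 = 0.000208846
Normaliser: 0.294997 + 0.063094 + 0.000208846 = 0.3583
P(Class I | data) = 0.294997 / 0.3583 ≈ 0.823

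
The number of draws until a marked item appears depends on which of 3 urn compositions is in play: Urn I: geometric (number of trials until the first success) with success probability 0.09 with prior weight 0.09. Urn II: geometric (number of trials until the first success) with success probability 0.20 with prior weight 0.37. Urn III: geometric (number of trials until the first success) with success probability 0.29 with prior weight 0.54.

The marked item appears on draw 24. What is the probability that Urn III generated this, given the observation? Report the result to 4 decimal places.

By Bayes' theorem, P(k | x) = π_k f_k(x) / Σ_j π_j f_j(x).
Geometric probabilities:
  p_I = 0.09·(1−0.09)^23 = 0.09·0.114275 = 0.0102848
  p_II = 0.20·(1−0.20)^23 = 0.20·0.00590296 = 0.00118059
  p_III = 0.29·(1−0.29)^23 = 0.29·0.000379264 = 0.000109987
Unnormalised posteriors:
  π_I·p_I = 0.09 × 0.0102848 = 0.000925629
  π_II·p_II = 0.37 × 0.00118059 = 0.000436819
  π_III·p_III = 0.54 × 0.000109987 = 5.93928e-05
Marginal: 0.000925629 + 0.000436819 + 5.93928e-05 = 0.00142184
P(Urn III | x) = 5.93928e-05 / 0.00142184 ≈ 0.0418

0.0418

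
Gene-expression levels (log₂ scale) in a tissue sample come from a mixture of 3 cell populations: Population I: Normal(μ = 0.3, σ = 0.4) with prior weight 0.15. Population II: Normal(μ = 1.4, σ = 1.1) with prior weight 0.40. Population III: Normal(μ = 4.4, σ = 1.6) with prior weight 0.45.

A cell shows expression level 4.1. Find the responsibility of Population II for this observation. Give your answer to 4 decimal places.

0.0608

Apply Bayes' rule: the posterior for each component is proportional to its prior times its likelihood at x.
Evaluate each component's likelihood at the observed value:
  p_I = (1/(0.4·√(2π)))·exp(−(4.1−0.3)²/(2·0.4²)) = 0.997356·exp(-45.12500) = 2.51948e-20
  p_II = (1/(1.1·√(2π)))·exp(−(4.1−1.4)²/(2·1.1²)) = 0.362675·exp(-3.01240) = 0.0178341
  p_III = (1/(1.6·√(2π)))·exp(−(4.1−4.4)²/(2·1.6²)) = 0.249339·exp(-0.01758) = 0.244994
Weight by the priors:
  P(Z=I)·p_I = 0.15 × 2.51948e-20 = 3.77923e-21
  P(Z=II)·p_II = 0.40 × 0.0178341 = 0.00713362
  P(Z=III)·p_III = 0.45 × 0.244994 = 0.110247
Normaliser: 3.77923e-21 + 0.00713362 + 0.110247 = 0.117381
P(Population II | 4.1) = 0.00713362 / 0.117381 ≈ 0.0608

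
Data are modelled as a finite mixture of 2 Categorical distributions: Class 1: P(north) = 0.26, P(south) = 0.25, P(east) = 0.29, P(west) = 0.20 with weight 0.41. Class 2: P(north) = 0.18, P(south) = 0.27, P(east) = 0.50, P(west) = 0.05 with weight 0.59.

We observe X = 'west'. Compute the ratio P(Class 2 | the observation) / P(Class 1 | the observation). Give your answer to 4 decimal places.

0.3598

The posterior odds equal the prior odds times the likelihood ratio: (P(Z=i)/P(Z=j))·(f_i(x)/f_j(x)).
Component likelihoods at x = 'west':
  p_1 = P(west | comp) = 0.20
  p_2 = P(west | comp) = 0.05
Odds = (0.59/0.41) × (0.05/0.2) = 1.43902 × 0.25 ≈ 0.3598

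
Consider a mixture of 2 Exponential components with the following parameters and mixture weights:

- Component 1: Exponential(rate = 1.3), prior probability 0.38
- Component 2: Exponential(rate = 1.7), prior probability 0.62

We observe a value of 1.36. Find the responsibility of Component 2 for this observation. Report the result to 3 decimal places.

Apply Bayes' rule: the posterior for each component is proportional to its prior times its likelihood at x.
Evaluate each component's likelihood at the observed value:
  L_1 = 0.221876
  L_2 = 0.168407
Weight by the priors:
  π_1·L_1 = 0.38 × 0.221876 = 0.084313
  π_2·L_2 = 0.62 × 0.168407 = 0.104412
Sum: 0.084313 + 0.104412 = 0.188725
Responsibility of Component 2: 0.104412 / 0.188725 ≈ 0.553

0.553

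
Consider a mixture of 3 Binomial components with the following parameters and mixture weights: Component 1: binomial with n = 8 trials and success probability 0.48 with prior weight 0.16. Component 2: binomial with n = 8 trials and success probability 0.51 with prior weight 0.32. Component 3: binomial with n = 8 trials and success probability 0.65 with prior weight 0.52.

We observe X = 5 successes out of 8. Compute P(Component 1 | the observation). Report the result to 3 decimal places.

By Bayes' theorem, P(k | x) = π_k f_k(x) / Σ_j π_j f_j(x).
Binomial probabilities:
  L_1 = 0.200634
  L_2 = 0.227315
  L_3 = 0.278586
Multiply by the mixture weights:
  π_1·L_1 = 0.16 × 0.200634 = 0.0321014
  π_2·L_2 = 0.32 × 0.227315 = 0.0727406
  π_3·L_3 = 0.52 × 0.278586 = 0.144865
Sum: 0.0321014 + 0.0727406 + 0.144865 = 0.249707
Responsibility of Component 1: 0.0321014 / 0.249707 ≈ 0.129

0.129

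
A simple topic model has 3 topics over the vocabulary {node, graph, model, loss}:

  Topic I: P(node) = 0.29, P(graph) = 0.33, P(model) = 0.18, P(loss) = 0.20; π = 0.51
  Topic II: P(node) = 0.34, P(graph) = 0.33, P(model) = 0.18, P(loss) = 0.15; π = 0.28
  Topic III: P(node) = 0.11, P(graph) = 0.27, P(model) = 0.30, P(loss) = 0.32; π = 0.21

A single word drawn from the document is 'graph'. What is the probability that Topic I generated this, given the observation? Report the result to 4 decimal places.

The responsibility of component k is π_k f_k(x) divided by Σ_j π_j f_j(x).
Categorical probabilities:
  f_I = P(graph | comp) = 0.33
  f_II = P(graph | comp) = 0.33
  f_III = P(graph | comp) = 0.27
Unnormalised posteriors:
  π_I·f_I = 0.51 × 0.33 = 0.1683
  π_II·f_II = 0.28 × 0.33 = 0.0924
  π_III·f_III = 0.21 × 0.27 = 0.0567
Normaliser: 0.1683 + 0.0924 + 0.0567 = 0.3174
So the posterior for Topic I is 0.1683 / 0.3174 ≈ 0.5302.

0.5302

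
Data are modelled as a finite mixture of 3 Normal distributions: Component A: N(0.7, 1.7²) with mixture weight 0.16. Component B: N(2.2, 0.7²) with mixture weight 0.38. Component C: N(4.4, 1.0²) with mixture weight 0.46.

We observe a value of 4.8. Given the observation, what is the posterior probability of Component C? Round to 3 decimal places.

By Bayes' theorem, P(k | x) = π_k f_k(x) / Σ_j π_j f_j(x).
Normal densities:
  f_A = (1/(1.7·√(2π)))·exp(−(4.8−0.7)²/(2·1.7²)) = 0.234672·exp(-2.90830) = 0.0128056
  f_B = (1/(0.7·√(2π)))·exp(−(4.8−2.2)²/(2·0.7²)) = 0.569918·exp(-6.89796) = 0.000575528
  f_C = (1/(1.0·√(2π)))·exp(−(4.8−4.4)²/(2·1.0²)) = 0.398942·exp(-0.08000) = 0.36827
Prior × likelihood for each component:
  π_A·f_A = 0.16 × 0.0128056 = 0.0020489
  π_B·f_B = 0.38 × 0.000575528 = 0.000218701
  π_C·f_C = 0.46 × 0.36827 = 0.169404
Evidence: 0.0020489 + 0.000218701 + 0.169404 = 0.171672
So the posterior for Component C is 0.169404 / 0.171672 ≈ 0.987.

0.987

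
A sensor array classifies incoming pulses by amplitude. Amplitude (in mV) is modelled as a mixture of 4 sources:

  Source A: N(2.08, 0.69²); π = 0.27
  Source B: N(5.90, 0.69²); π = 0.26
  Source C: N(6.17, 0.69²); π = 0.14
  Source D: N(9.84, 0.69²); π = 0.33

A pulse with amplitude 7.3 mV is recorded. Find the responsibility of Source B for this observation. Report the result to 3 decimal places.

Posterior ∝ prior × likelihood, so P(k | x) ∝ π_k f_k(x); normalise over all components.
Normal densities:
  f_A = 2.15863e-13
  f_B = 0.0738096
  f_C = 0.151242
  f_D = 0.000659953
Prior × likelihood for each component:
  π_A·f_A = 0.27 × 2.15863e-13 = 5.8283e-14
  π_B·f_B = 0.26 × 0.0738096 = 0.0191905
  π_C·f_C = 0.14 × 0.151242 = 0.0211739
  π_D·f_D = 0.33 × 0.000659953 = 0.000217784
Denominator: 5.8283e-14 + 0.0191905 + 0.0211739 + 0.000217784 = 0.0405822
Responsibility of Source B: 0.0191905 / 0.0405822 ≈ 0.473

0.473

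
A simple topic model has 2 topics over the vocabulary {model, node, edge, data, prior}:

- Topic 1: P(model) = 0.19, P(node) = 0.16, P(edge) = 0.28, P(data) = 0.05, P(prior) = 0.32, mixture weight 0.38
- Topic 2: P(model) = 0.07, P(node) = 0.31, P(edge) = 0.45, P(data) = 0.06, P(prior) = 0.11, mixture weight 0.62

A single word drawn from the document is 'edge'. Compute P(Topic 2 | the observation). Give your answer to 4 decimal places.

P(component k | x) = w_k·f_k(x) / marginal(x), where marginal(x) = Σ_j w_j·f_j(x).
Evaluate each component's likelihood at the observed value:
  p_1 = 0.28
  p_2 = 0.45
Multiply by the mixture weights:
  w_1·p_1 = 0.38 × 0.28 = 0.1064
  w_2·p_2 = 0.62 × 0.45 = 0.279
Denominator: 0.1064 + 0.279 = 0.3854
So the posterior for Topic 2 is 0.279 / 0.3854 ≈ 0.7239.

0.7239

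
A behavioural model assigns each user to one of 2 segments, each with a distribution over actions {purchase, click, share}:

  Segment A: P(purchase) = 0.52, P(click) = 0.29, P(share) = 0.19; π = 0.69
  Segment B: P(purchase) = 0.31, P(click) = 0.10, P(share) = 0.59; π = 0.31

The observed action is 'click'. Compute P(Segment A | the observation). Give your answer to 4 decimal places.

0.8659

P(component k | x) = π_k·f_k(x) / marginal(x), where marginal(x) = Σ_j π_j·f_j(x).
Categorical probabilities:
  L_A = P(click | comp) = 0.29
  L_B = P(click | comp) = 0.10
Weight by the priors:
  π_A·L_A = 0.69 × 0.29 = 0.2001
  π_B·L_B = 0.31 × 0.1 = 0.031
Denominator: 0.2001 + 0.031 = 0.2311
P(Segment A | data) ≈ 0.8659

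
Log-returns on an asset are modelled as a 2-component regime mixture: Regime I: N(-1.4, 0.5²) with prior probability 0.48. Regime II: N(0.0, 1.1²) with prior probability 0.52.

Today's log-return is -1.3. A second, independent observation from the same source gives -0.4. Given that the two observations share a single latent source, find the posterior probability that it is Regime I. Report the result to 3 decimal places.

The responsibility of component k is π_k f_k(x) divided by Σ_j π_j f_j(x).
Since both observations come from the same component, the likelihood for component k is f_k(x₁)·f_k(x₂).
  L_I = [(1/(0.5·√(2π)))·exp(−(-1.3−-1.4)²/(2·0.5²)) = 0.797885·exp(-0.02000) = 0.782085] × [0.107982] = 0.0844511
  L_II = [(1/(1.1·√(2π)))·exp(−(-1.3−0.0)²/(2·1.1²)) = 0.362675·exp(-0.69835) = 0.180397] × [0.339472] = 0.0612397
Multiply by the mixture weights:
  π_I·L_I = 0.48 × 0.0844511 = 0.0405365
  π_II·L_II = 0.52 × 0.0612397 = 0.0318446
Evidence: 0.0405365 + 0.0318446 = 0.0723811
P(Regime I | x₁,x₂) = 0.0405365 / 0.0723811 ≈ 0.560

0.560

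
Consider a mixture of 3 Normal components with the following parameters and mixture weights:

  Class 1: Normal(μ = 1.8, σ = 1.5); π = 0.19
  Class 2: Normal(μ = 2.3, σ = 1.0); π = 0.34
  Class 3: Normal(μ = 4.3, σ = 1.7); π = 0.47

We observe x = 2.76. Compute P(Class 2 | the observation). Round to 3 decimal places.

0.516

P(component k | x) = w_k·f_k(x) / marginal(x), where marginal(x) = Σ_j w_j·f_j(x).
Evaluate each component's likelihood at the observed value:
  L_1 = 0.216708
  L_2 = 0.35889
  L_3 = 0.155692
Prior × likelihood for each component:
  w_1·L_1 = 0.19 × 0.216708 = 0.0411746
  w_2·L_2 = 0.34 × 0.35889 = 0.122023
  w_3·L_3 = 0.47 × 0.155692 = 0.073175
Marginal: 0.0411746 + 0.122023 + 0.073175 = 0.236372
Responsibility of Class 2: 0.122023 / 0.236372 ≈ 0.516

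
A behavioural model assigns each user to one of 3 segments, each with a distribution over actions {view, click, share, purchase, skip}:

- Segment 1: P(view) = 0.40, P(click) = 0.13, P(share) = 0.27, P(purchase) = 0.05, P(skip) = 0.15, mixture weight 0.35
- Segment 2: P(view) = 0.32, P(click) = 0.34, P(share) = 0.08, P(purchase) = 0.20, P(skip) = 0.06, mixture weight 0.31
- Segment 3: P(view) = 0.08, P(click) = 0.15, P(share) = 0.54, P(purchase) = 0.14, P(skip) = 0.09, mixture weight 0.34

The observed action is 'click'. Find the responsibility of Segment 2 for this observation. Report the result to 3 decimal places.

0.522

By Bayes' theorem, P(k | x) = P(Z=k) f_k(x) / Σ_j P(Z=j) f_j(x).
Categorical probabilities:
  L_1 = 0.13
  L_2 = 0.34
  L_3 = 0.15
Prior × likelihood for each component:
  P(Z=1)·L_1 = 0.35 × 0.13 = 0.0455
  P(Z=2)·L_2 = 0.31 × 0.34 = 0.1054
  P(Z=3)·L_3 = 0.34 × 0.15 = 0.051
Sum: 0.0455 + 0.1054 + 0.051 = 0.2019
Responsibility of Segment 2: 0.1054 / 0.2019 ≈ 0.522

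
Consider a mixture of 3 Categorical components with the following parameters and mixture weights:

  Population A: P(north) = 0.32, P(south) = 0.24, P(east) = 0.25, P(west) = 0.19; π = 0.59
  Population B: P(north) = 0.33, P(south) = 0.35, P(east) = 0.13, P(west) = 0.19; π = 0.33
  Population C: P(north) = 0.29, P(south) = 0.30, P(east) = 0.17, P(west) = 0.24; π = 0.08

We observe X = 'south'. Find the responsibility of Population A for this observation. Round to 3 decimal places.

0.504

Apply Bayes' rule: the posterior for each component is proportional to its prior times its likelihood at x.
Component likelihoods at x = 'south':
  p_A = 0.24
  p_B = 0.35
  p_C = 0.3
Multiply by the mixture weights:
  π_A·p_A = 0.59 × 0.24 = 0.1416
  π_B·p_B = 0.33 × 0.35 = 0.1155
  π_C·p_C = 0.08 × 0.3 = 0.024
Evidence: 0.1416 + 0.1155 + 0.024 = 0.2811
P(Population A | 'south') ≈ 0.504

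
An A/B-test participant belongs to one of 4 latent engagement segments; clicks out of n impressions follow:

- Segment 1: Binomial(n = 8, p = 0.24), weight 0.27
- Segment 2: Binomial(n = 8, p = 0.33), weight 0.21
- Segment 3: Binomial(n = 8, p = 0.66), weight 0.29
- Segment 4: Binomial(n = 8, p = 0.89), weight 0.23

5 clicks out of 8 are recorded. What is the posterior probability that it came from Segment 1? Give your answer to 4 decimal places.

The responsibility of component k is π_k f_k(x) divided by Σ_j π_j f_j(x).
Evaluate each component's likelihood at the observed value:
  p_1 = 0.0195742
  p_2 = 0.0659147
  p_3 = 0.275641
  p_4 = 0.0416213
Multiply by the mixture weights:
  π_1·p_1 = 0.27 × 0.0195742 = 0.00528505
  π_2·p_2 = 0.21 × 0.0659147 = 0.0138421
  π_3·p_3 = 0.29 × 0.275641 = 0.079936
  π_4·p_4 = 0.23 × 0.0416213 = 0.00957291
Normaliser: 0.00528505 + 0.0138421 + 0.079936 + 0.00957291 = 0.108636
So the posterior for Segment 1 is 0.00528505 / 0.108636 ≈ 0.0486.

0.0486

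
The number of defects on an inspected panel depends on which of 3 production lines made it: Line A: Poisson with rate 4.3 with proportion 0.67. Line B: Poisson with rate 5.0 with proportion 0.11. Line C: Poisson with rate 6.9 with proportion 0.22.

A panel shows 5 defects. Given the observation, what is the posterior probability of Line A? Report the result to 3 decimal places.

0.698

By Bayes' theorem, P(k | x) = π_k f_k(x) / Σ_j π_j f_j(x).
Evaluate each component's likelihood at the observed value:
  L_A = e^(−4.3)·4.3^5/5! = 0.166224
  L_B = e^(−5.0)·5.0^5/5! = 0.175467
  L_C = e^(−6.9)·6.9^5/5! = 0.131351
Unnormalised posteriors:
  π_A·L_A = 0.67 × 0.166224 = 0.11137
  π_B·L_B = 0.11 × 0.175467 = 0.0193014
  π_C·L_C = 0.22 × 0.131351 = 0.0288971
Sum: 0.11137 + 0.0193014 + 0.0288971 = 0.159569
P(Line A | the observation) = 0.11137 / 0.159569 ≈ 0.698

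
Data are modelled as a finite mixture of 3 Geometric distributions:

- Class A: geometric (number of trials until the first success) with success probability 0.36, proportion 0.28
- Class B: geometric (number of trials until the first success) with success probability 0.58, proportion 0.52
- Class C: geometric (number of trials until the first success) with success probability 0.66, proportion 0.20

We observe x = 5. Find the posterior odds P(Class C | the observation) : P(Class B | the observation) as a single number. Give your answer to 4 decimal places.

Only the two components matter; the odds are (π_i f_i(x)) / (π_j f_j(x)).
Geometric probabilities:
  p_A = 0.060398
  p_B = 0.0180478
  p_C = 0.00881982
Posterior odds = (π_C·p_C) / (π_B·p_B) = (0.20·0.00881982) / (0.52·0.0180478) = 0.00176396 / 0.00938488 ≈ 0.1880

0.1880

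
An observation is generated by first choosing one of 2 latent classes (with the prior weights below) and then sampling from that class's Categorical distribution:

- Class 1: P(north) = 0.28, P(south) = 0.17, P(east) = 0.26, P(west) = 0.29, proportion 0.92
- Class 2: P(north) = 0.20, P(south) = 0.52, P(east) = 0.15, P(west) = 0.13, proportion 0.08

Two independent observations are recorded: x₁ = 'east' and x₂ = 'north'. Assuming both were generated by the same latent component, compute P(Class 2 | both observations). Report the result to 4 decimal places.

P(component k | x) = w_k·f_k(x) / marginal(x), where marginal(x) = Σ_j w_j·f_j(x).
Since both observations come from the same component, the likelihood for component k is f_k(x₁)·f_k(x₂).
  p_1 = [P(east | comp) = 0.26] × [0.28] = 0.0728
  p_2 = [P(east | comp) = 0.15] × [0.2] = 0.03
Multiply by the mixture weights:
  w_1·p_1 = 0.92 × 0.0728 = 0.066976
  w_2·p_2 = 0.08 × 0.03 = 0.0024
Marginal: 0.066976 + 0.0024 = 0.069376
P(Class 2 | x) ≈ 0.0346

0.0346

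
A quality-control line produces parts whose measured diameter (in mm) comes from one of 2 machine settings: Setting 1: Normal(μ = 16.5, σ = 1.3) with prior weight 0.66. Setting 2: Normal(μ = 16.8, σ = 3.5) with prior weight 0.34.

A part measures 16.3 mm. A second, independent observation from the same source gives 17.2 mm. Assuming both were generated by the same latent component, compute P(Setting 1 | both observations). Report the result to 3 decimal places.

0.924

By Bayes' theorem, P(k | x) = π_k f_k(x) / Σ_j π_j f_j(x).
Since both observations come from the same component, the likelihood for component k is f_k(x₁)·f_k(x₂).
  f_1 = [(1/(1.3·√(2π)))·exp(−(16.3−16.5)²/(2·1.3²)) = 0.306879·exp(-0.01183) = 0.303268] × [0.265465] = 0.0805071
  f_2 = [(1/(3.5·√(2π)))·exp(−(16.3−16.8)²/(2·3.5²)) = 0.113984·exp(-0.01020) = 0.112826] × [0.113242] = 0.0127766
Weight by the priors:
  π_1·f_1 = 0.66 × 0.0805071 = 0.0531347
  π_2·f_2 = 0.34 × 0.0127766 = 0.00434405
Denominator: 0.0531347 + 0.00434405 = 0.0574787
So the posterior for Setting 1 is 0.0531347 / 0.0574787 ≈ 0.924.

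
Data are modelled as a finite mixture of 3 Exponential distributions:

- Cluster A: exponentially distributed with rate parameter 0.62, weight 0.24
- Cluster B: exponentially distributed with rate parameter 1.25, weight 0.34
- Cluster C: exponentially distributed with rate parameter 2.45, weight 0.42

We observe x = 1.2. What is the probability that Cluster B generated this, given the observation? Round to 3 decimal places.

The responsibility of component k is P(Z=k) f_k(x) divided by Σ_j P(Z=j) f_j(x).
Exponential densities:
  p_A = 0.29463
  p_B = 0.278913
  p_C = 0.129521
Weight by the priors:
  P(Z=A)·p_A = 0.24 × 0.29463 = 0.0707111
  P(Z=B)·p_B = 0.34 × 0.278913 = 0.0948303
  P(Z=C)·p_C = 0.42 × 0.129521 = 0.0543988
Sum: 0.0707111 + 0.0948303 + 0.0543988 = 0.21994
P(Cluster B | data) = 0.0948303 / 0.21994 ≈ 0.431

0.431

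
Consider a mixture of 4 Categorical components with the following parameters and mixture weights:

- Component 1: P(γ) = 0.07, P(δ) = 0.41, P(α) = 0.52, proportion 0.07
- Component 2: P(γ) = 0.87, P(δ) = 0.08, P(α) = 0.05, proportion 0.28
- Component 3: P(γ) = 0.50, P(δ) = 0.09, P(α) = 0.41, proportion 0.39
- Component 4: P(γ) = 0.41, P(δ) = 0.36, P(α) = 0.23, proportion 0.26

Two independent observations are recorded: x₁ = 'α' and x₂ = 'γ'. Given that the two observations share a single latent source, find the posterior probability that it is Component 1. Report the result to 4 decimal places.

0.0214

Apply Bayes' rule: the posterior for each component is proportional to its prior times its likelihood at x.
Since both observations come from the same component, the likelihood for component k is f_k(x₁)·f_k(x₂).
  f_1 = [P(α | comp) = 0.52] × [0.07] = 0.0364
  f_2 = [P(α | comp) = 0.05] × [0.87] = 0.0435
  f_3 = [P(α | comp) = 0.41] × [0.5] = 0.205
  f_4 = [P(α | comp) = 0.23] × [0.41] = 0.0943
Unnormalised posteriors:
  w_1·f_1 = 0.07 × 0.0364 = 0.002548
  w_2·f_2 = 0.28 × 0.0435 = 0.01218
  w_3·f_3 = 0.39 × 0.205 = 0.07995
  w_4·f_4 = 0.26 × 0.0943 = 0.024518
Sum: 0.002548 + 0.01218 + 0.07995 + 0.024518 = 0.119196
Responsibility of Component 1: 0.002548 / 0.119196 ≈ 0.0214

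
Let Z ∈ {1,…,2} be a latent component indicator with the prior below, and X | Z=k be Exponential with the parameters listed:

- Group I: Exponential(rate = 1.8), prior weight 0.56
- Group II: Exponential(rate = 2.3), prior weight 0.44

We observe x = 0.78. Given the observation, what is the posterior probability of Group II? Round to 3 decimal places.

P(component k | x) = w_k·f_k(x) / marginal(x), where marginal(x) = Σ_j w_j·f_j(x).
Evaluate each component's likelihood at the observed value:
  f_I = 1.8·e^(−1.8·0.78) = 1.8·e^(−1.4040) = 0.442103
  f_II = 2.3·e^(−2.3·0.78) = 2.3·e^(−1.7940) = 0.382475
Multiply by the mixture weights:
  w_I·f_I = 0.56 × 0.442103 = 0.247577
  w_II·f_II = 0.44 × 0.382475 = 0.168289
Sum: 0.247577 + 0.168289 = 0.415867
So the posterior for Group II is 0.168289 / 0.415867 ≈ 0.405.

0.405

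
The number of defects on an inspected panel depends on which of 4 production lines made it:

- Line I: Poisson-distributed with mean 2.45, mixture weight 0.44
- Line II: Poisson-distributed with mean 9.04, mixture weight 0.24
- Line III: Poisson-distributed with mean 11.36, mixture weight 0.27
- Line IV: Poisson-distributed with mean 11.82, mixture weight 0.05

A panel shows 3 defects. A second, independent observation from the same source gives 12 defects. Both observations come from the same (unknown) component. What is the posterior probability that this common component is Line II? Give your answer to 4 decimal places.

Posterior ∝ prior × likelihood, so P(k | x) ∝ w_k f_k(x); normalise over all components.
Since both observations come from the same component, the likelihood for component k is f_k(x₁)·f_k(x₂).
  L_I = [0.211507] × [8.42625e-06] = 1.78221e-06
  L_II = [0.0145993] × [0.073733] = 0.00107645
  L_III = [0.00284707] × [0.112362] = 0.000319901
  L_IV = [0.00202461] × [0.114212] = 0.000231234
Weight by the priors:
  w_I·L_I = 0.44 × 1.78221e-06 = 7.84175e-07
  w_II·L_II = 0.24 × 0.00107645 = 0.000258348
  w_III·L_III = 0.27 × 0.000319901 = 8.63734e-05
  w_IV·L_IV = 0.05 × 0.000231234 = 1.15617e-05
Marginal: 7.84175e-07 + 0.000258348 + 8.63734e-05 + 1.15617e-05 = 0.000357067
Responsibility of Line II: 0.000258348 / 0.000357067 ≈ 0.7235

0.7235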